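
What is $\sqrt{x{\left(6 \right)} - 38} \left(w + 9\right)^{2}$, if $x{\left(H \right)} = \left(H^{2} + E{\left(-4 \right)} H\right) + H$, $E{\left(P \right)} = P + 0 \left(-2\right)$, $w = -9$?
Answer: $0$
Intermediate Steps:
$E{\left(P \right)} = P$ ($E{\left(P \right)} = P + 0 = P$)
$x{\left(H \right)} = H^{2} - 3 H$ ($x{\left(H \right)} = \left(H^{2} - 4 H\right) + H = H^{2} - 3 H$)
$\sqrt{x{\left(6 \right)} - 38} \left(w + 9\right)^{2} = \sqrt{6 \left(-3 + 6\right) - 38} \left(-9 + 9\right)^{2} = \sqrt{6 \cdot 3 - 38} \cdot 0^{2} = \sqrt{18 - 38} \cdot 0 = \sqrt{-20} \cdot 0 = 2 i \sqrt{5} \cdot 0 = 0$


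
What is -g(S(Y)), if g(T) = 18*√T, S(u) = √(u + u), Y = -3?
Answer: -18*6^(¼)*√I ≈ -19.92 - 19.92*I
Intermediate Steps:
S(u) = √2*√u (S(u) = √(2*u) = √2*√u)
-g(S(Y)) = -18*√(√2*√(-3)) = -18*√(√2*(I*√3)) = -18*√(I*√6) = -18*6^(¼)*√I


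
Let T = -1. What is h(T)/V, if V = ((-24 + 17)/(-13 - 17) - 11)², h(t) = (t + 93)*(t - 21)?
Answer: -1821600/104329 ≈ -17.460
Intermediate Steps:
h(t) = (-21 + t)*(93 + t) (h(t) = (93 + t)*(-21 + t) = (-21 + t)*(93 + t))
V = 104329/900 (V = (-7/(-30) - 11)² = (-7*(-1/30) - 11)² = (7/30 - 11)² = (-323/30)² = 104329/900 ≈ 115.92)
h(T)/V = (-1953 + (-1)² + 72*(-1))/(104329/900) = (-1953 + 1 - 72)*(900/104329) = -2024*900/104329 = -1821600/104329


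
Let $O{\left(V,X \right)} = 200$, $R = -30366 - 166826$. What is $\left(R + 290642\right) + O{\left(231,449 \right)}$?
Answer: $93650$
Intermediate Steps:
$R = -197192$ ($R = -30366 - 166826 = -197192$)
$\left(R + 290642\right) + O{\left(231,449 \right)} = \left(-197192 + 290642\right) + 200 = 93450 + 200 = 93650$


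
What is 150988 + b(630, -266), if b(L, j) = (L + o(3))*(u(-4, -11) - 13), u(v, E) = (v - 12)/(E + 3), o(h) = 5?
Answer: 144003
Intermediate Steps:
u(v, E) = (-12 + v)/(3 + E)
b(L, j) = -55 - 11*L (b(L, j) = (L + 5)*((-12 - 4)/(3 - 11) - 13) = (5 + L)*(-16/(-8) - 13) = (5 + L)*(-⅛*(-16) - 13) = (5 + L)*(2 - 13) = (5 + L)*(-11) = -55 - 11*L)
150988 + b(630, -266) = 150988 + (-55 - 11*630) = 150988 + (-55 - 6930) = 150988 - 6985 = 144003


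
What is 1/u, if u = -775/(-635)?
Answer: 127/155 ≈ 0.81936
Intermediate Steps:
u = 155/127 (u = -775*(-1/635) = 155/127 ≈ 1.2205)
1/u = 1/(155/127) = 127/155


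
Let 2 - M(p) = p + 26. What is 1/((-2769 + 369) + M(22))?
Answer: -1/2446 ≈ -0.00040883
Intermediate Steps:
M(p) = -24 - p (M(p) = 2 - (p + 26) = 2 - (26 + p) = 2 + (-26 - p) = -24 - p)
1/((-2769 + 369) + M(22)) = 1/((-2769 + 369) + (-24 - 1*22)) = 1/(-2400 + (-24 - 22)) = 1/(-2400 - 46) = 1/(-2446) = -1/2446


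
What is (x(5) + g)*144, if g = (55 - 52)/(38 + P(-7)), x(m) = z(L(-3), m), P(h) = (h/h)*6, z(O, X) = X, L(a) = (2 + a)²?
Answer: 8028/11 ≈ 729.82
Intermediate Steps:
P(h) = 6 (P(h) = 1*6 = 6)
x(m) = m
g = 3/44 (g = (55 - 52)/(38 + 6) = 3/44 ≈ 0.068182)
(x(5) + g)*144 = (5 + 3/44)*144 = (223/44)*144 = 8028/11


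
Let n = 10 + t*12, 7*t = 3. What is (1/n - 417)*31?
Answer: -1370045/106 ≈ -12925.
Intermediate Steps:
t = 3/7 (t = (⅐)*3 = 3/7 ≈ 0.42857)
n = 106/7 (n = 10 + (3/7)*12 = 10 + 36/7 = 106/7 ≈ 15.143)
(1/n - 417)*31 = (1/(106/7) - 417)*31 = (7/106 - 417)*31 = -44195/106*31 = -1370045/106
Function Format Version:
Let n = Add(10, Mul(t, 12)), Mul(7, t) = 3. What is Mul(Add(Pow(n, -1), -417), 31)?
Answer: Rational(-1370045, 106) ≈ -12925.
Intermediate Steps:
t = Rational(3, 7) (t = Mul(Rational(1, 7), 3) = Rational(3, 7) ≈ 0.42857)
n = Rational(106, 7) (n = Add(10, Mul(Rational(3, 7), 12)) = Add(10, Rational(36, 7)) = Rational(106, 7) ≈ 15.143)
Mul(Add(Pow(n, -1), -417), 31) = Mul(Add(Pow(Rational(106, 7), -1), -417), 31) = Mul(Add(Rational(7, 106), -417), 31) = Mul(Rational(-44195, 106), 31) = Rational(-1370045, 106)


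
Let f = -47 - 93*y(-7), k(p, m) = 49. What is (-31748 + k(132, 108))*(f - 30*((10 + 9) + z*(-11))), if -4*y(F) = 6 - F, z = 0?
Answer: 39909041/4 ≈ 9.9773e+6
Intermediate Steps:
y(F) = -3/2 + F/4 (y(F) = -(6 - F)/4 = -3/2 + F/4)
f = 1021/4 (f = -47 - 93*(-3/2 + (¼)*(-7)) = -47 - 93*(-3/2 - 7/4) = -47 - 93*(-13/4) = -47 + 1209/4 = 1021/4 ≈ 255.25)
(-31748 + k(132, 108))*(f - 30*((10 + 9) + z*(-11))) = (-31748 + 49)*(1021/4 - 30*((10 + 9) + 0*(-11))) = -31699*(1021/4 - 30*(19 + 0)) = -31699*(1021/4 - 30*19) = -31699*(1021/4 - 570) = -31699*(-1259/4) = 39909041/4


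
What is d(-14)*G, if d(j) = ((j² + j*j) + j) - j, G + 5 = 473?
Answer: 183456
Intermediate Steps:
G = 468 (G = -5 + 473 = 468)
d(j) = 2*j² (d(j) = ((j² + j²) + j) - j = (2*j² + j) - j = (j + 2*j²) - j = 2*j²)
d(-14)*G = (2*(-14)²)*468 = (2*196)*468 = 392*468 = 183456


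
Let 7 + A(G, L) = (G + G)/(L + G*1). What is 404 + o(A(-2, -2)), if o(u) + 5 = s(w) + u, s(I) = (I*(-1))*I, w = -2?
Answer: 389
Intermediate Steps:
s(I) = -I² (s(I) = (-I)*I = -I²)
A(G, L) = -7 + 2*G/(G + L) (A(G, L) = -7 + (G + G)/(L + G*1) = -7 + (2*G)/(L + G) = -7 + (2*G)/(G + L) = -7 + 2*G/(G + L))
o(u) = -9 + u (o(u) = -5 + (-1*(-2)² + u) = -5 + (-1*4 + u) = -5 + (-4 + u) = -9 + u)
404 + o(A(-2, -2)) = 404 + (-9 + (-7*(-2) - 5*(-2))/(-2 - 2)) = 404 + (-9 + (14 + 10)/(-4)) = 404 + (-9 - ¼*24) = 404 + (-9 - 6) = 404 - 15 = 389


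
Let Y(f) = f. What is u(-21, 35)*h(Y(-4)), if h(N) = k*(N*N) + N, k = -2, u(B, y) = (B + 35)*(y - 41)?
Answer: 3024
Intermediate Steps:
u(B, y) = (-41 + y)*(35 + B) (u(B, y) = (35 + B)*(-41 + y) = (-41 + y)*(35 + B))
h(N) = N - 2*N² (h(N) = -2*N*N + N = -2*N² + N = N - 2*N²)
u(-21, 35)*h(Y(-4)) = (-1435 - 41*(-21) + 35*35 - 21*35)*(-4*(1 - 2*(-4))) = (-1435 + 861 + 1225 - 735)*(-4*(1 + 8)) = -(-336)*9 = -84*(-36) = 3024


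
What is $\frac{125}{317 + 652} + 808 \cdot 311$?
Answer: $\frac{243498197}{969} \approx 2.5129 \cdot 10^{5}$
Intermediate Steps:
$\frac{125}{317 + 652} + 808 \cdot 311 = \frac{125}{969} + 251288 = \frac{243498197}{969}$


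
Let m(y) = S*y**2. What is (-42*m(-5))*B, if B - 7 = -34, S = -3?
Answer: -85050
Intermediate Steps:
B = -27 (B = 7 - 34 = -27)
m(y) = -3*y**2
(-42*m(-5))*B = -(-126)*(-5)**2*(-27) = -(-126)*25*(-27) = -42*(-75)*(-27) = 3150*(-27) = -85050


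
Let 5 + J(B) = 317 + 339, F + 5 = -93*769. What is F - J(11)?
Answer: -72173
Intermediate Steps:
F = -71522 (F = -5 - 93*769 = -5 - 71517 = -71522)
J(B) = 651 (J(B) = -5 + (317 + 339) = -5 + 656 = 651)
F - J(11) = -71522 - 1*651 = -71522 - 651 = -72173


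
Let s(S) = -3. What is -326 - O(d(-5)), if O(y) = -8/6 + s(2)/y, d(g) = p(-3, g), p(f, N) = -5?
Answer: -4879/15 ≈ -325.27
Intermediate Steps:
d(g) = -5
O(y) = -4/3 - 3/y (O(y) = -8/6 - 3/y = -8*1/6 - 3/y = -4/3 - 3/y)
-326 - O(d(-5)) = -326 - (-4/3 - 3/(-5)) = -326 - (-4/3 - 3*(-1/5)) = -326 - (-4/3 + 3/5) = -326 - 1*(-11/15) = -326 + 11/15 = -4879/15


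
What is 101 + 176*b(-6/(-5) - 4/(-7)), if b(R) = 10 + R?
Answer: 76047/35 ≈ 2172.8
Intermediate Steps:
101 + 176*b(-6/(-5) - 4/(-7)) = 101 + 176*(10 + (-6/(-5) - 4/(-7))) = 101 + 176*(10 + (-6*(-⅕) - 4*(-⅐))) = 101 + 176*(10 + (6/5 + 4/7)) = 101 + 176*(10 + 62/35) = 101 + 176*(412/35) = 101 + 72512/35 = 76047/35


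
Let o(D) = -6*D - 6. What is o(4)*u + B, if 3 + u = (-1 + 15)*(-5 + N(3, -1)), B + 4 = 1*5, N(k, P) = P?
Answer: 2611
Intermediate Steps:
B = 1 (B = -4 + 1*5 = -4 + 5 = 1)
o(D) = -6 - 6*D
u = -87 (u = -3 + (-1 + 15)*(-5 - 1) = -3 + 14*(-6) = -3 - 84 = -87)
o(4)*u + B = (-6 - 6*4)*(-87) + 1 = (-6 - 24)*(-87) + 1 = -30*(-87) + 1 = 2610 + 1 = 2611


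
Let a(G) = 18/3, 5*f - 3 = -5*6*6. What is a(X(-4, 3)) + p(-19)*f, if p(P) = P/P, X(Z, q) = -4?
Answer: -147/5 ≈ -29.400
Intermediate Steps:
f = -177/5 (f = ⅗ + (-5*6*6)/5 = ⅗ + (-30*6)/5 = ⅗ + (⅕)*(-180) = ⅗ - 36 = -177/5 ≈ -35.400)
a(G) = 6 (a(G) = 18*(⅓) = 6)
p(P) = 1
a(X(-4, 3)) + p(-19)*f = 6 + 1*(-177/5) = 6 - 177/5 = -147/5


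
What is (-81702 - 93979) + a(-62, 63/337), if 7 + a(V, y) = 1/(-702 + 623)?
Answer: -13879353/79 ≈ -1.7569e+5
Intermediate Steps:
a(V, y) = -554/79 (a(V, y) = -7 + 1/(-702 + 623) = -7 + 1/(-79) = -7 - 1/79 = -554/79)
(-81702 - 93979) + a(-62, 63/337) = (-81702 - 93979) - 554/79 = -175681 - 554/79 = -13879353/79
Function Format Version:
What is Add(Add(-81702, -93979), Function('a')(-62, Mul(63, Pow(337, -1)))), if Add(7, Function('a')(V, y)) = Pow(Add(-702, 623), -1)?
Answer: Rational(-13879353, 79) ≈ -1.7569e+5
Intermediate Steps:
Function('a')(V, y) = Rational(-554, 79) (Function('a')(V, y) = Add(-7, Pow(Add(-702, 623), -1)) = Add(-7, Pow(-79, -1)) = Add(-7, Rational(-1, 79)) = Rational(-554, 79))
Add(Add(-81702, -93979), Function('a')(-62, Mul(63, Pow(337, -1)))) = Add(Add(-81702, -93979), Rational(-554, 79)) = Add(-175681, Rational(-554, 79)) = Rational(-13879353, 79)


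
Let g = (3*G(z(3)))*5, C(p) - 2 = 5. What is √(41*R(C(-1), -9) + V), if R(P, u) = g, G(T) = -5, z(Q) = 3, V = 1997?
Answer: 7*I*√22 ≈ 32.833*I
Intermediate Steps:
C(p) = 7 (C(p) = 2 + 5 = 7)
g = -75 (g = (3*(-5))*5 = -15*5 = -75)
R(P, u) = -75
√(41*R(C(-1), -9) + V) = √(41*(-75) + 1997) = √(-3075 + 1997) = √(-1078) = 7*I*√22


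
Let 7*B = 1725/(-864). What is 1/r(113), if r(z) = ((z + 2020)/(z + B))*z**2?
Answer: 227233/54908334432 ≈ 4.1384e-6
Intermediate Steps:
B = -575/2016 (B = (1725/(-864))/7 = (1725*(-1/864))/7 = (1/7)*(-575/288) = -575/2016 ≈ -0.28522)
r(z) = z**2*(2020 + z)/(-575/2016 + z) (r(z) = ((z + 2020)/(z - 575/2016))*z**2 = ((2020 + z)/(-575/2016 + z))*z**2 = z**2*(2020 + z)/(-575/2016 + z))
1/r(113) = 1/(2016*113**2*(2020 + 113)/(-575 + 2016*113)) = 1/(2016*12769*2133/(-575 + 227808)) = 1/(2016*12769*2133/227233) = 1/(2016*12769*(1/227233)*2133) = 1/(54908334432/227233) = 227233/54908334432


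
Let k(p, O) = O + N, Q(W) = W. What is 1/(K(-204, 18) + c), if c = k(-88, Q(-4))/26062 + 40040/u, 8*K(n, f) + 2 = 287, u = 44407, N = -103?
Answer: 420849176/15370486779 ≈ 0.027380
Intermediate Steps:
K(n, f) = 285/8 (K(n, f) = -1/4 + (1/8)*287 = -1/4 + 287/8 = 285/8)
k(p, O) = -103 + O (k(p, O) = O - 103 = -103 + O)
c = 94433721/105212294 (c = (-103 - 4)/26062 + 40040/44407 = -107*1/26062 + 40040*(1/44407) = -107/26062 + 3640/4037 = 94433721/105212294 ≈ 0.89755)
1/(K(-204, 18) + c) = 1/(285/8 + 94433721/105212294) = 1/(15370486779/420849176) = 420849176/15370486779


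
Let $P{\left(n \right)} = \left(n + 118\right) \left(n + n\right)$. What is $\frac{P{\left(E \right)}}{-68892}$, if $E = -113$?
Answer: $\frac{565}{34446} \approx 0.016402$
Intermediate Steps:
$P{\left(n \right)} = 2 n \left(118 + n\right)$ ($P{\left(n \right)} = \left(118 + n\right) 2 n = 2 n \left(118 + n\right)$)
$\frac{P{\left(E \right)}}{-68892} = \frac{2 \left(-113\right) \left(118 - 113\right)}{-68892} = 2 \left(-113\right) 5 \left(- \frac{1}{68892}\right) = \left(-1130\right) \left(- \frac{1}{68892}\right) = \frac{565}{34446}$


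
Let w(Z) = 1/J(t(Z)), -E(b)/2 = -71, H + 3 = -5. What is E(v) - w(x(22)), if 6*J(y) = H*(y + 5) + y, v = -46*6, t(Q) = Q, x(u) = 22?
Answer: 13777/97 ≈ 142.03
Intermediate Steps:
H = -8 (H = -3 - 5 = -8)
v = -276
J(y) = -20/3 - 7*y/6 (J(y) = (-8*(y + 5) + y)/6 = (-8*(5 + y) + y)/6 = ((-40 - 8*y) + y)/6 = (-40 - 7*y)/6 = -20/3 - 7*y/6)
E(b) = 142 (E(b) = -2*(-71) = 142)
w(Z) = 1/(-20/3 - 7*Z/6)
E(v) - w(x(22)) = 142 - (-6)/(40 + 7*22) = 142 - (-6)/(40 + 154) = 142 - (-6)/194 = 142 - 1*(-3/97) = 142 + 3/97 = 13777/97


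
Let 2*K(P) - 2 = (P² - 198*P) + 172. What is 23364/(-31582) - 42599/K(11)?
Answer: 1323364412/29734453 ≈ 44.506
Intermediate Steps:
K(P) = 87 + P²/2 - 99*P (K(P) = 1 + ((P² - 198*P) + 172)/2 = 1 + (172 + P² - 198*P)/2 = 1 + (86 + P²/2 - 99*P) = 87 + P²/2 - 99*P)
23364/(-31582) - 42599/K(11) = 23364/(-31582) - 42599/(87 + (½)*11² - 99*11) = 23364*(-1/31582) - 42599/(87 + (½)*121 - 1089) = -11682/15791 - 42599/(87 + 121/2 - 1089) = -11682/15791 - 42599/(-1883/2) = -11682/15791 - 42599*(-2/1883) = -11682/15791 + 85198/1883 = 1323364412/29734453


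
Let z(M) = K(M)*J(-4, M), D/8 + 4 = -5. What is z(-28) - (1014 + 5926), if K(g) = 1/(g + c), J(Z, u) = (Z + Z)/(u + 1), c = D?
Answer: -4684502/675 ≈ -6940.0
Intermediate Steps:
D = -72 (D = -32 + 8*(-5) = -32 - 40 = -72)
c = -72
J(Z, u) = 2*Z/(1 + u) (J(Z, u) = (2*Z)/(1 + u) = 2*Z/(1 + u))
K(g) = 1/(-72 + g) (K(g) = 1/(g - 72) = 1/(-72 + g))
z(M) = -8/((1 + M)*(-72 + M)) (z(M) = (2*(-4)/(1 + M))/(-72 + M) = (-8/(1 + M))/(-72 + M) = -8/((1 + M)*(-72 + M)))
z(-28) - (1014 + 5926) = -8/((1 - 28)*(-72 - 28)) - (1014 + 5926) = -8/(-27*(-100)) - 1*6940 = -8*(-1/27)*(-1/100) - 6940 = -2/675 - 6940 = -4684502/675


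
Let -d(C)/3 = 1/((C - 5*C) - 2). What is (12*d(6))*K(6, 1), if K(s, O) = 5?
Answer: 90/13 ≈ 6.9231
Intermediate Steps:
d(C) = -3/(-2 - 4*C) (d(C) = -3/((C - 5*C) - 2) = -3/(-4*C - 2) = -3/(-2 - 4*C))
(12*d(6))*K(6, 1) = (12*(3/(2*(1 + 2*6))))*5 = (12*(3/(2*(1 + 12))))*5 = (12*((3/2)/13))*5 = (12*((3/2)*(1/13)))*5 = (12*(3/26))*5 = (18/13)*5 = 90/13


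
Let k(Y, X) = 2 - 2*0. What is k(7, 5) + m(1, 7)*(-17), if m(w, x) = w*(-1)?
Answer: 19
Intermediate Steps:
m(w, x) = -w
k(Y, X) = 2 (k(Y, X) = 2 + 0 = 2)
k(7, 5) + m(1, 7)*(-17) = 2 - 1*1*(-17) = 2 - 1*(-17) = 2 + 17 = 19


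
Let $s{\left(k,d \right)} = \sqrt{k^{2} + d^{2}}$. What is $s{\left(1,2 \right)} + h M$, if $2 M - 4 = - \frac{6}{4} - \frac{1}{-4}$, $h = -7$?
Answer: $- \frac{77}{8} + \sqrt{5} \approx -7.3889$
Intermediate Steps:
$s{\left(k,d \right)} = \sqrt{d^{2} + k^{2}}$
$M = \frac{11}{8}$ ($M = 2 + \frac{- \frac{6}{4} - \frac{1}{-4}}{2} = 2 + \frac{\left(-6\right) \frac{1}{4} - - \frac{1}{4}}{2} = 2 + \frac{- \frac{3}{2} + \frac{1}{4}}{2} = 2 + \frac{1}{2} \left(- \frac{5}{4}\right) = 2 - \frac{5}{8} = \frac{11}{8} \approx 1.375$)
$s{\left(1,2 \right)} + h M = \sqrt{2^{2} + 1^{2}} - \frac{77}{8} = \sqrt{4 + 1} - \frac{77}{8} = \sqrt{5} - \frac{77}{8} = - \frac{77}{8} + \sqrt{5}$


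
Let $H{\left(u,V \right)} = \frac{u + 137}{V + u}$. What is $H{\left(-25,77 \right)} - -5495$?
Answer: $\frac{71463}{13} \approx 5497.2$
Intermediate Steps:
$H{\left(u,V \right)} = \frac{137 + u}{V + u}$
$H{\left(-25,77 \right)} - -5495 = \frac{137 - 25}{77 - 25} - -5495 = \frac{1}{52} \cdot 112 + 5495 = \frac{28}{13} + 5495 = \frac{71463}{13}$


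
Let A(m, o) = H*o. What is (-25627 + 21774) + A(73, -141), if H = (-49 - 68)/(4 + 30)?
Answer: -114505/34 ≈ -3367.8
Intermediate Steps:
H = -117/34 ≈ -3.4412
A(m, o) = -117*o/34
(-25627 + 21774) + A(73, -141) = (-25627 + 21774) - 117/34*(-141) = -3853 + 16497/34 = -114505/34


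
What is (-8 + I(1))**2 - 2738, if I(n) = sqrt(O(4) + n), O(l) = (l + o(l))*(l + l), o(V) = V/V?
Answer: -2738 + (8 - sqrt(41))**2 ≈ -2735.4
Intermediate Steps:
o(V) = 1
O(l) = 2*l*(1 + l) (O(l) = (l + 1)*(l + l) = (1 + l)*(2*l) = 2*l*(1 + l))
I(n) = sqrt(40 + n) (I(n) = sqrt(2*4*(1 + 4) + n) = sqrt(2*4*5 + n) = sqrt(40 + n))
(-8 + I(1))**2 - 2738 = (-8 + sqrt(40 + 1))**2 - 2738 = (-8 + sqrt(41))**2 - 2738 = -2738 + (-8 + sqrt(41))**2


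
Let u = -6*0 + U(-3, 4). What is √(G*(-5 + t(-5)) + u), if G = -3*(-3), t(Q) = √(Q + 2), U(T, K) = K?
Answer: √(-41 + 9*I*√3) ≈ 1.1965 + 6.514*I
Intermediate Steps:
t(Q) = √(2 + Q)
G = 9
u = 4 (u = -6*0 + 4 = 0 + 4 = 4)
√(G*(-5 + t(-5)) + u) = √(9*(-5 + √(2 - 5)) + 4) = √(9*(-5 + √(-3)) + 4) = √(9*(-5 + I*√3) + 4) = √((-45 + 9*I*√3) + 4) = √(-41 + 9*I*√3)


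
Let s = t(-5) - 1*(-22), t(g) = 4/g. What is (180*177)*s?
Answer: 675432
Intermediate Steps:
s = 106/5 (s = 4/(-5) - 1*(-22) = 4*(-⅕) + 22 = -⅘ + 22 = 106/5 ≈ 21.200)
(180*177)*s = (180*177)*(106/5) = 31860*(106/5) = 675432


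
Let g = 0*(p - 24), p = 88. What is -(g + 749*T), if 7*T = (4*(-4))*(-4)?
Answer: -6848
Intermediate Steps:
T = 64/7 (T = ((4*(-4))*(-4))/7 = (-16*(-4))/7 = (1/7)*64 = 64/7 ≈ 9.1429)
g = 0 (g = 0*(88 - 24) = 0*64 = 0)
-(g + 749*T) = -(0 + 749*(64/7)) = -(0 + 6848) = -1*6848 = -6848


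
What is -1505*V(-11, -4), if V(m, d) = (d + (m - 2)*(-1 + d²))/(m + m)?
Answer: -299495/22 ≈ -13613.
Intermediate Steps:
V(m, d) = (d + (-1 + d²)*(-2 + m))/(2*m) (V(m, d) = (d + (-2 + m)*(-1 + d²))/((2*m)) = (d + (-1 + d²)*(-2 + m))*(1/(2*m)) = (d + (-1 + d²)*(-2 + m))/(2*m))
-1505*V(-11, -4) = -1505*(2 - 4 - 2*(-4)² - 11*(-1 + (-4)²))/(2*(-11)) = -1505*(-1)*(2 - 4 - 2*16 - 11*(-1 + 16))/(2*11) = -1505*(-1)*(2 - 4 - 32 - 11*15)/(2*11) = -1505*(-1)*(2 - 4 - 32 - 165)/(2*11) = -1505*(-1)*(-199)/(2*11) = -1505*199/22 = -299495/22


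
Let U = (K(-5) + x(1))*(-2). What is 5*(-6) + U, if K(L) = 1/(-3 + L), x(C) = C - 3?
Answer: -103/4 ≈ -25.750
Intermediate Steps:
x(C) = -3 + C
U = 17/4 (U = (1/(-3 - 5) + (-3 + 1))*(-2) = (1/(-8) - 2)*(-2) = (-⅛ - 2)*(-2) = -17/8*(-2) = 17/4 ≈ 4.2500)
5*(-6) + U = 5*(-6) + 17/4 = -30 + 17/4 = -103/4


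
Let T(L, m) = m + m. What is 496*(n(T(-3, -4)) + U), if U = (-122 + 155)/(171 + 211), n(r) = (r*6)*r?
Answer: 36386808/191 ≈ 1.9051e+5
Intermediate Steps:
T(L, m) = 2*m
n(r) = 6*r² (n(r) = (6*r)*r = 6*r²)
U = 33/382 ≈ 0.086387
496*(n(T(-3, -4)) + U) = 496*(6*(2*(-4))² + 33/382) = 496*(6*(-8)² + 33/382) = 496*(6*64 + 33/382) = 496*(384 + 33/382) = 496*(146721/382) = 36386808/191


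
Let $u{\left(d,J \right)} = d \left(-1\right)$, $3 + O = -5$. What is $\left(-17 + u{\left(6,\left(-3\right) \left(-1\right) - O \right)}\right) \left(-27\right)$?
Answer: $621$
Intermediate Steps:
$O = -8$ ($O = -3 - 5 = -8$)
$u{\left(d,J \right)} = - d$
$\left(-17 + u{\left(6,\left(-3\right) \left(-1\right) - O \right)}\right) \left(-27\right) = \left(-17 - 6\right) \left(-27\right) = \left(-23\right) \left(-27\right) = 621$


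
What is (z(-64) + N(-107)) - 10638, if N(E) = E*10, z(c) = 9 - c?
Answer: -11635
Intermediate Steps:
N(E) = 10*E
(z(-64) + N(-107)) - 10638 = ((9 - 1*(-64)) + 10*(-107)) - 10638 = ((9 + 64) - 1070) - 10638 = (73 - 1070) - 10638 = -997 - 10638 = -11635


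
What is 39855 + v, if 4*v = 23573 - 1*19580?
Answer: 163413/4 ≈ 40853.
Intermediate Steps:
v = 3993/4 (v = (23573 - 1*19580)/4 = (23573 - 19580)/4 = (1/4)*3993 = 3993/4 ≈ 998.25)
39855 + v = 39855 + 3993/4 = 163413/4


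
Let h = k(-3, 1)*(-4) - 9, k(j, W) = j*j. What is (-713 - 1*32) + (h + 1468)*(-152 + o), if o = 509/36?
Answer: -7089169/36 ≈ -1.9692e+5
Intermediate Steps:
k(j, W) = j²
o = 509/36 (o = 509*(1/36) = 509/36 ≈ 14.139)
h = -45 (h = (-3)²*(-4) - 9 = 9*(-4) - 9 = -36 - 9 = -45)
(-713 - 1*32) + (h + 1468)*(-152 + o) = (-713 - 1*32) + (-45 + 1468)*(-152 + 509/36) = (-713 - 32) + 1423*(-4963/36) = -745 - 7062349/36 = -7089169/36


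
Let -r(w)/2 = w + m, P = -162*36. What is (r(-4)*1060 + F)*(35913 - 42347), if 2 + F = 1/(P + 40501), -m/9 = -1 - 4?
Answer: 19388851388578/34669 ≈ 5.5926e+8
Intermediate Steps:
P = -5832
m = 45 (m = -9*(-1 - 4) = -9*(-5) = 45)
r(w) = -90 - 2*w (r(w) = -2*(w + 45) = -2*(45 + w) = -90 - 2*w)
F = -69337/34669 (F = -2 + 1/(-5832 + 40501) = -2 + 1/34669 = -69337/34669 ≈ -2.0000)
(r(-4)*1060 + F)*(35913 - 42347) = ((-90 - 2*(-4))*1060 - 69337/34669)*(35913 - 42347) = ((-90 + 8)*1060 - 69337/34669)*(-6434) = (-82*1060 - 69337/34669)*(-6434) = (-86920 - 69337/34669)*(-6434) = -3013498817/34669*(-6434) = 19388851388578/34669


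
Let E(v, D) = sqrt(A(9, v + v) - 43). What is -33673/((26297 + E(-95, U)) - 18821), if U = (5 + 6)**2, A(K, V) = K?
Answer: -125869674/27945305 + 33673*I*sqrt(34)/55890610 ≈ -4.5041 + 0.003513*I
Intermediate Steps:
U = 121 (U = 11**2 = 121)
E(v, D) = I*sqrt(34) (E(v, D) = sqrt(9 - 43) = sqrt(-34) = I*sqrt(34))
-33673/((26297 + E(-95, U)) - 18821) = -33673/((26297 + I*sqrt(34)) - 18821) = -33673/(7476 + I*sqrt(34))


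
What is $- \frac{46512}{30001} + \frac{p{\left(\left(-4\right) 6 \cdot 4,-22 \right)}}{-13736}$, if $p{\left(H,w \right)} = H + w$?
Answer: $- \frac{16719703}{10844572} \approx -1.5418$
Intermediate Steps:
$- \frac{46512}{30001} + \frac{p{\left(\left(-4\right) 6 \cdot 4,-22 \right)}}{-13736} = - \frac{46512}{30001} + \frac{\left(-4\right) 6 \cdot 4 - 22}{-13736} = \left(-46512\right) \frac{1}{30001} + \left(\left(-24\right) 4 - 22\right) \left(- \frac{1}{13736}\right) = - \frac{2448}{1579} + \left(-96 - 22\right) \left(- \frac{1}{13736}\right) = - \frac{2448}{1579} - - \frac{59}{6868} = - \frac{2448}{1579} + \frac{59}{6868} = - \frac{16719703}{10844572}$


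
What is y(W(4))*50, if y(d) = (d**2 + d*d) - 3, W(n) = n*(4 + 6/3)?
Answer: 57450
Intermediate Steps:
W(n) = 6*n (W(n) = n*(4 + 6*(1/3)) = n*(4 + 2) = n*6 = 6*n)
y(d) = -3 + 2*d**2 (y(d) = (d**2 + d**2) - 3 = 2*d**2 - 3 = -3 + 2*d**2)
y(W(4))*50 = (-3 + 2*(6*4)**2)*50 = (-3 + 2*24**2)*50 = (-3 + 2*576)*50 = (-3 + 1152)*50 = 1149*50 = 57450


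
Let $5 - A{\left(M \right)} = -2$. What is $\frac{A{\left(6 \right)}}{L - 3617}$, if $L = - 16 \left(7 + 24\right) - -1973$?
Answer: $- \frac{7}{2140} \approx -0.003271$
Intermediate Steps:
$A{\left(M \right)} = 7$ ($A{\left(M \right)} = 5 - -2 = 5 + 2 = 7$)
$L = 1477$ ($L = \left(-16\right) 31 + 1973 = -496 + 1973 = 1477$)
$\frac{A{\left(6 \right)}}{L - 3617} = \frac{7}{1477 - 3617} = \frac{7}{-2140} = 7 \left(- \frac{1}{2140}\right) = - \frac{7}{2140}$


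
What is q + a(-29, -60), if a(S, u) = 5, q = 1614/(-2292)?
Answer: 1641/382 ≈ 4.2958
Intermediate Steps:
q = -269/382 (q = 1614*(-1/2292) = -269/382 ≈ -0.70419)
q + a(-29, -60) = -269/382 + 5 = 1641/382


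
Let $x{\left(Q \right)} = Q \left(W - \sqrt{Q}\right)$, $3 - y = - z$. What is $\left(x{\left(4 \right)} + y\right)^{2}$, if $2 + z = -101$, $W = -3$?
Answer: $14400$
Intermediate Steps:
$z = -103$ ($z = -2 - 101 = -103$)
$y = -100$ ($y = 3 - \left(-1\right) \left(-103\right) = 3 - 103 = -100$)
$x{\left(Q \right)} = Q \left(-3 - \sqrt{Q}\right)$
$\left(x{\left(4 \right)} + y\right)^{2} = \left(\left(- 4^{\frac{3}{2}} - 12\right) - 100\right)^{2} = \left(\left(\left(-1\right) 8 - 12\right) - 100\right)^{2} = \left(\left(-8 - 12\right) - 100\right)^{2} = \left(-20 - 100\right)^{2} = \left(-120\right)^{2} = 14400$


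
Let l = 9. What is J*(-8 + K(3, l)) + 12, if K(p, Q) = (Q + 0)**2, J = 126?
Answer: 9210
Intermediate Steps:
K(p, Q) = Q**2
J*(-8 + K(3, l)) + 12 = 126*(-8 + 9**2) + 12 = 126*(-8 + 81) + 12 = 126*73 + 12 = 9198 + 12 = 9210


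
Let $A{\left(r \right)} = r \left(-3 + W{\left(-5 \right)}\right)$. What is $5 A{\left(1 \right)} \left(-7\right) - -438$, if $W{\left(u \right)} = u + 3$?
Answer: $613$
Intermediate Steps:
$W{\left(u \right)} = 3 + u$
$A{\left(r \right)} = - 5 r$ ($A{\left(r \right)} = r \left(-3 + \left(3 - 5\right)\right) = r \left(-3 - 2\right) = r \left(-5\right) = - 5 r$)
$5 A{\left(1 \right)} \left(-7\right) - -438 = 5 \left(\left(-5\right) 1\right) \left(-7\right) - -438 = 5 \left(-5\right) \left(-7\right) + 438 = \left(-25\right) \left(-7\right) + 438 = 175 + 438 = 613$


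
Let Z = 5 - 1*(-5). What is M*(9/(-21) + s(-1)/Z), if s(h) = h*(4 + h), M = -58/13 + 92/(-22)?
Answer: 31518/5005 ≈ 6.2973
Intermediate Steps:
M = -1236/143 (M = -58*1/13 + 92*(-1/22) = -58/13 - 46/11 = -1236/143 ≈ -8.6434)
Z = 10 (Z = 5 + 5 = 10)
M*(9/(-21) + s(-1)/Z) = -1236*(9/(-21) - (4 - 1)/10)/143 = -1236*(9*(-1/21) - 1*3*(⅒))/143 = -1236*(-3/7 - 3*⅒)/143 = -1236*(-3/7 - 3/10)/143 = -1236/143*(-51/70) = 31518/5005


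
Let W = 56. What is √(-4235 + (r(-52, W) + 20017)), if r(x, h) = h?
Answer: √15838 ≈ 125.85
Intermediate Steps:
√(-4235 + (r(-52, W) + 20017)) = √(-4235 + (56 + 20017)) = √(-4235 + 20073) = √15838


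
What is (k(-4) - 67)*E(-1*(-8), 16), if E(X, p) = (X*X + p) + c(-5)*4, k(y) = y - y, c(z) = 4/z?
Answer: -25728/5 ≈ -5145.6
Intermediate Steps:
k(y) = 0
E(X, p) = -16/5 + p + X² (E(X, p) = (X*X + p) + (4/(-5))*4 = (X² + p) + (4*(-⅕))*4 = (p + X²) - ⅘*4 = (p + X²) - 16/5 = -16/5 + p + X²)
(k(-4) - 67)*E(-1*(-8), 16) = (0 - 67)*(-16/5 + 16 + (-1*(-8))²) = -67*(-16/5 + 16 + 8²) = -67*(-16/5 + 16 + 64) = -67*384/5 = -25728/5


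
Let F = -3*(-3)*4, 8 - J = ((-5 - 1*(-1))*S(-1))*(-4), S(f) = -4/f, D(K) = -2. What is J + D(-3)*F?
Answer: -128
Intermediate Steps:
J = -56 (J = 8 - (-5 - 1*(-1))*(-4/(-1))*(-4) = 8 - (-5 + 1)*(-4*(-1))*(-4) = 8 - (-4*4)*(-4) = 8 - (-16)*(-4) = 8 - 1*64 = 8 - 64 = -56)
F = 36 (F = 9*4 = 36)
J + D(-3)*F = -56 - 2*36 = -56 - 72 = -128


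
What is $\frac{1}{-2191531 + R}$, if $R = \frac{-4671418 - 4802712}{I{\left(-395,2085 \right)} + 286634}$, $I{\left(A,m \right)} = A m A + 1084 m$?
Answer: $- \frac{327858899}{718512950258499} \approx -4.563 \cdot 10^{-7}$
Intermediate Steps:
$I{\left(A,m \right)} = 1084 m + m A^{2}$ ($I{\left(A,m \right)} = m A^{2} + 1084 m = 1084 m + m A^{2}$)
$R = - \frac{9474130}{327858899}$ ($R = \frac{-4671418 - 4802712}{2085 \left(1084 + \left(-395\right)^{2}\right) + 286634} = - \frac{9474130}{2085 \left(1084 + 156025\right) + 286634} = - \frac{9474130}{2085 \cdot 157109 + 286634} = - \frac{9474130}{327572265 + 286634} = - \frac{9474130}{327858899} \approx -0.028897$)
$\frac{1}{-2191531 + R} = \frac{1}{-2191531 - \frac{9474130}{327858899}} = \frac{1}{- \frac{718512950258499}{327858899}} = - \frac{327858899}{718512950258499}$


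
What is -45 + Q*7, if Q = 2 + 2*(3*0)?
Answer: -31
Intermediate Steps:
Q = 2 (Q = 2 + 2*0 = 2 + 0 = 2)
-45 + Q*7 = -45 + 2*7 = -45 + 14 = -31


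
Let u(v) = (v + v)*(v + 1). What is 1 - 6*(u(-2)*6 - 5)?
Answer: -113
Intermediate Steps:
u(v) = 2*v*(1 + v) (u(v) = (2*v)*(1 + v) = 2*v*(1 + v))
1 - 6*(u(-2)*6 - 5) = 1 - 6*((2*(-2)*(1 - 2))*6 - 5) = 1 - 6*((2*(-2)*(-1))*6 - 5) = 1 - 6*(4*6 - 5) = 1 - 6*(24 - 5) = 1 - 6*19 = 1 - 114 = -113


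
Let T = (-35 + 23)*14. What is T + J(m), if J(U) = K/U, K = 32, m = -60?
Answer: -2528/15 ≈ -168.53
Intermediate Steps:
T = -168 (T = -12*14 = -168)
J(U) = 32/U
T + J(m) = -168 + 32/(-60) = -168 + 32*(-1/60) = -168 - 8/15 = -2528/15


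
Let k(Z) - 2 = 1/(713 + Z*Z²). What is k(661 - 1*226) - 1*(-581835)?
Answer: 47893091101157/82313588 ≈ 5.8184e+5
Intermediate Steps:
k(Z) = 2 + 1/(713 + Z³) (k(Z) = 2 + 1/(713 + Z*Z²) = 2 + 1/(713 + Z³))
k(661 - 1*226) - 1*(-581835) = (1427 + 2*(661 - 1*226)³)/(713 + (661 - 1*226)³) - 1*(-581835) = (1427 + 2*(661 - 226)³)/(713 + (661 - 226)³) + 581835 = (1427 + 2*435³)/(713 + 435³) + 581835 = (1427 + 2*82312875)/(713 + 82312875) + 581835 = (1427 + 164625750)/82313588 + 581835 = (1/82313588)*164627177 + 581835 = 164627177/82313588 + 581835 = 47893091101157/82313588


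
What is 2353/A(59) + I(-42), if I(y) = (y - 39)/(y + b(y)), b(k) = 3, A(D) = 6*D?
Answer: 40147/4602 ≈ 8.7238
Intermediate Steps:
I(y) = (-39 + y)/(3 + y) (I(y) = (y - 39)/(y + 3) = (-39 + y)/(3 + y))
2353/A(59) + I(-42) = 2353/((6*59)) + (-39 - 42)/(3 - 42) = 2353/354 - 81/(-39) = 2353*(1/354) - 1/39*(-81) = 2353/354 + 27/13 = 40147/4602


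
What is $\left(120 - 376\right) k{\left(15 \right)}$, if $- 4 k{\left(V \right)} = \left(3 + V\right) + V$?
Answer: $2112$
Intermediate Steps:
$k{\left(V \right)} = - \frac{3}{4} - \frac{V}{2}$ ($k{\left(V \right)} = - \frac{\left(3 + V\right) + V}{4} = - \frac{3 + 2 V}{4} = - \frac{3}{4} - \frac{V}{2}$)
$\left(120 - 376\right) k{\left(15 \right)} = \left(120 - 376\right) \left(- \frac{3}{4} - \frac{15}{2}\right) = - 256 \left(- \frac{3}{4} - \frac{15}{2}\right) = \left(-256\right) \left(- \frac{33}{4}\right) = 2112$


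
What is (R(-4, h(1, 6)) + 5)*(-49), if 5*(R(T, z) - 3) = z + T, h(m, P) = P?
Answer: -2058/5 ≈ -411.60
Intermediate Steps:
R(T, z) = 3 + T/5 + z/5 (R(T, z) = 3 + (z + T)/5 = 3 + (T + z)/5 = 3 + (T/5 + z/5) = 3 + T/5 + z/5)
(R(-4, h(1, 6)) + 5)*(-49) = ((3 + (⅕)*(-4) + (⅕)*6) + 5)*(-49) = ((3 - ⅘ + 6/5) + 5)*(-49) = (17/5 + 5)*(-49) = (42/5)*(-49) = -2058/5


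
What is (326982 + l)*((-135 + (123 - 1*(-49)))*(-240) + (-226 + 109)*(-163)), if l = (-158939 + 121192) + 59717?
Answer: 3556169832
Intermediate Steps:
l = 21970 (l = -37747 + 59717 = 21970)
(326982 + l)*((-135 + (123 - 1*(-49)))*(-240) + (-226 + 109)*(-163)) = (326982 + 21970)*((-135 + (123 - 1*(-49)))*(-240) + (-226 + 109)*(-163)) = 348952*((-135 + (123 + 49))*(-240) - 117*(-163)) = 348952*((-135 + 172)*(-240) + 19071) = 348952*(37*(-240) + 19071) = 348952*(-8880 + 19071) = 348952*10191 = 3556169832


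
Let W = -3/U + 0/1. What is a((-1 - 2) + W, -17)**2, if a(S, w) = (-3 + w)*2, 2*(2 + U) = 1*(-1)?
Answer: 1600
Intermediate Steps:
U = -5/2 (U = -2 + (1*(-1))/2 = -2 + (1/2)*(-1) = -2 - 1/2 = -5/2 ≈ -2.5000)
W = 6/5 (W = -3/(-5/2) + 0/1 = -3*(-2/5) + 0*1 = 6/5 + 0 = 6/5 ≈ 1.2000)
a(S, w) = -6 + 2*w
a((-1 - 2) + W, -17)**2 = (-6 + 2*(-17))**2 = (-6 - 34)**2 = (-40)**2 = 1600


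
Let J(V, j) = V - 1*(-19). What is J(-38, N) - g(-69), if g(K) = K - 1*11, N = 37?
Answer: 61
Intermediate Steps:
g(K) = -11 + K (g(K) = K - 11 = -11 + K)
J(V, j) = 19 + V (J(V, j) = V + 19 = 19 + V)
J(-38, N) - g(-69) = (19 - 38) - (-11 - 69) = -19 - 1*(-80) = -19 + 80 = 61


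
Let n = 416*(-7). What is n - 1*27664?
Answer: -30576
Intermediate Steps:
n = -2912
n - 1*27664 = -2912 - 1*27664 = -2912 - 27664 = -30576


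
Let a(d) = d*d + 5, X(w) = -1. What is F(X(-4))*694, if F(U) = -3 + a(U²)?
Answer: 2082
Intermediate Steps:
a(d) = 5 + d² (a(d) = d² + 5 = 5 + d²)
F(U) = 2 + U⁴ (F(U) = -3 + (5 + (U²)²) = -3 + (5 + U⁴) = 2 + U⁴)
F(X(-4))*694 = (2 + (-1)⁴)*694 = (2 + 1)*694 = 3*694 = 2082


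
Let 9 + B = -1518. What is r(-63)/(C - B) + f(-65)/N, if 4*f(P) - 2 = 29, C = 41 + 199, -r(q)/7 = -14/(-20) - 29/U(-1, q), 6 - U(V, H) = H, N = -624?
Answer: -6861371/507199680 ≈ -0.013528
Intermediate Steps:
U(V, H) = 6 - H
r(q) = -49/10 + 203/(6 - q) (r(q) = -7*(-14/(-20) - 29/(6 - q)) = -7*(-14*(-1/20) - 29/(6 - q)) = -7*(7/10 - 29/(6 - q)) = -49/10 + 203/(6 - q))
B = -1527 (B = -9 - 1518 = -1527)
C = 240
f(P) = 31/4 (f(P) = 1/2 + (1/4)*29 = 1/2 + 29/4 = 31/4)
r(-63)/(C - B) + f(-65)/N = (7*(-248 - 7*(-63))/(10*(-6 - 63)))/(240 - 1*(-1527)) + (31/4)/(-624) = ((7/10)*(-248 + 441)/(-69))/(240 + 1527) + (31/4)*(-1/624) = ((7/10)*(-1/69)*193)/1767 - 31/2496 = -1351/690*1/1767 - 31/2496 = -1351/1219230 - 31/2496 = -6861371/507199680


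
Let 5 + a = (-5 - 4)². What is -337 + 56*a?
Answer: 3919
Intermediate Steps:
a = 76 (a = -5 + (-5 - 4)² = -5 + (-9)² = -5 + 81 = 76)
-337 + 56*a = -337 + 56*76 = -337 + 4256 = 3919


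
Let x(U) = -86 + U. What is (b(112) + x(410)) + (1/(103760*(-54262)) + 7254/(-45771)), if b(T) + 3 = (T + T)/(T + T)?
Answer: 27646297094825063/85900344655840 ≈ 321.84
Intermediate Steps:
b(T) = -2 (b(T) = -3 + (T + T)/(T + T) = -3 + (2*T)/((2*T)) = -3 + (2*T)*(1/(2*T)) = -3 + 1 = -2)
(b(112) + x(410)) + (1/(103760*(-54262)) + 7254/(-45771)) = (-2 + (-86 + 410)) + (1/(103760*(-54262)) + 7254/(-45771)) = (-2 + 324) + ((1/103760)*(-1/54262) + 7254*(-1/45771)) = 322 + (-1/5630225120 - 2418/15257) = 322 - 13613884355417/85900344655840 = 27646297094825063/85900344655840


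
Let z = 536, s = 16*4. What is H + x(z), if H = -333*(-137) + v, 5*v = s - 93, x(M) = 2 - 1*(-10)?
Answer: 228136/5 ≈ 45627.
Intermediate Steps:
s = 64
x(M) = 12 (x(M) = 2 + 10 = 12)
v = -29/5 (v = (64 - 93)/5 = (⅕)*(-29) = -29/5 ≈ -5.8000)
H = 228076/5 (H = -333*(-137) - 29/5 = 45621 - 29/5 = 228076/5 ≈ 45615.)
H + x(z) = 228076/5 + 12 = 228136/5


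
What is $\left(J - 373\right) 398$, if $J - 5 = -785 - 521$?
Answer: $-666252$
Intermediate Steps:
$J = -1301$ ($J = 5 - 1306 = -1301$)
$\left(J - 373\right) 398 = \left(-1301 - 373\right) 398 = \left(-1674\right) 398 = -666252$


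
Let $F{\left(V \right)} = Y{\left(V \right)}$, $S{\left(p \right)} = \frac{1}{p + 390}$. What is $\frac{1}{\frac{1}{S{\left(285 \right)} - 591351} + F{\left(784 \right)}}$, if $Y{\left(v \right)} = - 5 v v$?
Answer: $- \frac{399161924}{1226736357791395} \approx -3.2539 \cdot 10^{-7}$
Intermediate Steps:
$S{\left(p \right)} = \frac{1}{390 + p}$
$Y{\left(v \right)} = - 5 v^{2}$
$F{\left(V \right)} = - 5 V^{2}$
$\frac{1}{\frac{1}{S{\left(285 \right)} - 591351} + F{\left(784 \right)}} = \frac{1}{\frac{1}{\frac{1}{390 + 285} - 591351} - 5 \cdot 784^{2}} = \frac{1}{\frac{1}{\frac{1}{675} - 591351} - 3073280} = \frac{1}{\frac{1}{- \frac{399161924}{675}} - 3073280} = \frac{1}{- \frac{675}{399161924} - 3073280} = \frac{1}{- \frac{1226736357791395}{399161924}} = - \frac{399161924}{1226736357791395}$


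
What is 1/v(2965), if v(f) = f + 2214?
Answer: 1/5179 ≈ 0.00019309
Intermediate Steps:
v(f) = 2214 + f
1/v(2965) = 1/(2214 + 2965) = 1/5179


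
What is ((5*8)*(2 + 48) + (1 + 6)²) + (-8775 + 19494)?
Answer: 12768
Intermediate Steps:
((5*8)*(2 + 48) + (1 + 6)²) + (-8775 + 19494) = (40*50 + 7²) + 10719 = (2000 + 49) + 10719 = 2049 + 10719 = 12768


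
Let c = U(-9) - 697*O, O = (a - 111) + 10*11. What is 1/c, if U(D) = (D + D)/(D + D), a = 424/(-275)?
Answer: 275/487478 ≈ 0.00056413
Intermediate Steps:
a = -424/275 (a = 424*(-1/275) = -424/275 ≈ -1.5418)
U(D) = 1 (U(D) = (2*D)/((2*D)) = (2*D)*(1/(2*D)) = 1)
O = -699/275 (O = (-424/275 - 111) + 10*11 = -30949/275 + 110 = -699/275 ≈ -2.5418)
c = 487478/275 (c = 1 - 697*(-699/275) = 1 + 487203/275 = 487478/275 ≈ 1772.6)
1/c = 1/(487478/275) = 275/487478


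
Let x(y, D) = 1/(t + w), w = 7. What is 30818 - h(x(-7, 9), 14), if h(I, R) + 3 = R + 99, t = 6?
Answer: 30708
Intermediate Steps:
x(y, D) = 1/13 (x(y, D) = 1/(6 + 7) = 1/13)
h(I, R) = 96 + R (h(I, R) = -3 + (R + 99) = -3 + (99 + R) = 96 + R)
30818 - h(x(-7, 9), 14) = 30818 - (96 + 14) = 30818 - 1*110 = 30818 - 110 = 30708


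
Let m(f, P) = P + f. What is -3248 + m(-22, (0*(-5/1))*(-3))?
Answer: -3270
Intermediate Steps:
-3248 + m(-22, (0*(-5/1))*(-3)) = -3248 + ((0*(-5/1))*(-3) - 22) = -3248 + ((0*(-5*1))*(-3) - 22) = -3248 + ((0*(-5))*(-3) - 22) = -3248 + (0*(-3) - 22) = -3248 + (0 - 22) = -3248 - 22 = -3270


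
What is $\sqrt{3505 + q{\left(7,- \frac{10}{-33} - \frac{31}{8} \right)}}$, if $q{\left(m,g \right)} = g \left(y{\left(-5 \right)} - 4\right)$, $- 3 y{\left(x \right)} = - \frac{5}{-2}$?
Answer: $\frac{\sqrt{61371937}}{132} \approx 59.349$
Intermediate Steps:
$y{\left(x \right)} = - \frac{5}{6}$ ($y{\left(x \right)} = - \frac{\left(-5\right) \frac{1}{-2}}{3} = - \frac{\left(-5\right) \left(- \frac{1}{2}\right)}{3} = \left(- \frac{1}{3}\right) \frac{5}{2} = - \frac{5}{6}$)
$q{\left(m,g \right)} = - \frac{29 g}{6}$ ($q{\left(m,g \right)} = g \left(- \frac{5}{6} - 4\right) = g \left(- \frac{29}{6}\right) = - \frac{29 g}{6}$)
$\sqrt{3505 + q{\left(7,- \frac{10}{-33} - \frac{31}{8} \right)}} = \sqrt{3505 - \frac{29 \left(- \frac{10}{-33} - \frac{31}{8}\right)}{6}} = \sqrt{3505 - \frac{29 \left(\left(-10\right) \left(- \frac{1}{33}\right) - \frac{31}{8}\right)}{6}} = \sqrt{3505 - \frac{29 \left(\frac{10}{33} - \frac{31}{8}\right)}{6}} = \sqrt{3505 - - \frac{27347}{1584}} = \sqrt{3505 + \frac{27347}{1584}} = \sqrt{\frac{5579267}{1584}} = \frac{\sqrt{61371937}}{132}$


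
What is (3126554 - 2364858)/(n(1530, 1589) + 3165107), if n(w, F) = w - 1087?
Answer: 380848/1582775 ≈ 0.24062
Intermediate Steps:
n(w, F) = -1087 + w
(3126554 - 2364858)/(n(1530, 1589) + 3165107) = (3126554 - 2364858)/((-1087 + 1530) + 3165107) = 761696/(443 + 3165107) = 761696/3165550 = 761696*(1/3165550) = 380848/1582775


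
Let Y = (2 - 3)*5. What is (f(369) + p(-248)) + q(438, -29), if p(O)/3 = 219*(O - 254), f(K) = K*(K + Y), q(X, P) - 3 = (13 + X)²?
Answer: 7906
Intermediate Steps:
Y = -5 (Y = -1*5 = -5)
q(X, P) = 3 + (13 + X)²
f(K) = K*(-5 + K) (f(K) = K*(K - 5) = K*(-5 + K))
p(O) = -166878 + 657*O (p(O) = 3*(219*(O - 254)) = 3*(219*(-254 + O)) = 3*(-55626 + 219*O) = -166878 + 657*O)
(f(369) + p(-248)) + q(438, -29) = (369*(-5 + 369) + (-166878 + 657*(-248))) + (3 + (13 + 438)²) = (369*364 + (-166878 - 162936)) + (3 + 451²) = (134316 - 329814) + (3 + 203401) = -195498 + 203404 = 7906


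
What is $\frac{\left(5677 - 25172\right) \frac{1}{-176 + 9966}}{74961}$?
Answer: $- \frac{3899}{146773638} \approx -2.6565 \cdot 10^{-5}$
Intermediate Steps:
$\frac{\left(5677 - 25172\right) \frac{1}{-176 + 9966}}{74961} = - \frac{19495}{9790} \cdot \frac{1}{74961} = \left(-19495\right) \frac{1}{9790} \cdot \frac{1}{74961} = \left(- \frac{3899}{1958}\right) \frac{1}{74961} = - \frac{3899}{146773638}$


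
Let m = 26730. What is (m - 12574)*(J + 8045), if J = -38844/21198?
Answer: 402264129716/3533 ≈ 1.1386e+8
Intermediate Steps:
J = -6474/3533 (J = -38844*1/21198 = -6474/3533 ≈ -1.8324)
(m - 12574)*(J + 8045) = (26730 - 12574)*(-6474/3533 + 8045) = 14156*(28416511/3533) = 402264129716/3533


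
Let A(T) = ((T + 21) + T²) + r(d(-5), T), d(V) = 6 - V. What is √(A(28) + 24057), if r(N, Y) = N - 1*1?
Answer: 10*√249 ≈ 157.80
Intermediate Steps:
r(N, Y) = -1 + N (r(N, Y) = N - 1 = -1 + N)
A(T) = 31 + T + T² (A(T) = ((T + 21) + T²) + (-1 + (6 - 1*(-5))) = ((21 + T) + T²) + (-1 + (6 + 5)) = (21 + T + T²) + (-1 + 11) = (21 + T + T²) + 10 = 31 + T + T²)
√(A(28) + 24057) = √((31 + 28 + 28²) + 24057) = √((31 + 28 + 784) + 24057) = √(843 + 24057) = √24900 = 10*√249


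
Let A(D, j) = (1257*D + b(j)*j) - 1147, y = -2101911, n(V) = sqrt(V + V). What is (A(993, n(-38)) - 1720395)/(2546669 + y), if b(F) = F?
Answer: -473417/444758 ≈ -1.0644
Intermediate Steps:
n(V) = sqrt(2)*sqrt(V) (n(V) = sqrt(2*V) = sqrt(2)*sqrt(V))
A(D, j) = -1147 + j**2 + 1257*D (A(D, j) = (1257*D + j*j) - 1147 = (1257*D + j**2) - 1147 = (j**2 + 1257*D) - 1147 = -1147 + j**2 + 1257*D)
(A(993, n(-38)) - 1720395)/(2546669 + y) = ((-1147 + (sqrt(2)*sqrt(-38))**2 + 1257*993) - 1720395)/(2546669 - 2101911) = ((-1147 + (sqrt(2)*(I*sqrt(38)))**2 + 1248201) - 1720395)/444758 = ((-1147 + (2*I*sqrt(19))**2 + 1248201) - 1720395)*(1/444758) = ((-1147 - 76 + 1248201) - 1720395)*(1/444758) = (1246978 - 1720395)*(1/444758) = -473417*1/444758 = -473417/444758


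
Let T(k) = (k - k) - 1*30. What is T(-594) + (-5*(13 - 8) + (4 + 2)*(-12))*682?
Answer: -66184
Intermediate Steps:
T(k) = -30 (T(k) = 0 - 30 = -30)
T(-594) + (-5*(13 - 8) + (4 + 2)*(-12))*682 = -30 + (-5*(13 - 8) + (4 + 2)*(-12))*682 = -30 + (-5*5 + 6*(-12))*682 = -30 + (-25 - 72)*682 = -30 - 97*682 = -30 - 66154 = -66184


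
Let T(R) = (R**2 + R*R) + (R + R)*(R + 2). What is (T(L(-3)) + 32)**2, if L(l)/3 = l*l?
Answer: 9339136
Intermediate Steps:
L(l) = 3*l**2 (L(l) = 3*(l*l) = 3*l**2)
T(R) = 2*R**2 + 2*R*(2 + R) (T(R) = (R**2 + R**2) + (2*R)*(2 + R) = 2*R**2 + 2*R*(2 + R))
(T(L(-3)) + 32)**2 = (4*(3*(-3)**2)*(1 + 3*(-3)**2) + 32)**2 = (4*(3*9)*(1 + 3*9) + 32)**2 = (4*27*(1 + 27) + 32)**2 = (4*27*28 + 32)**2 = (3024 + 32)**2 = 3056**2 = 9339136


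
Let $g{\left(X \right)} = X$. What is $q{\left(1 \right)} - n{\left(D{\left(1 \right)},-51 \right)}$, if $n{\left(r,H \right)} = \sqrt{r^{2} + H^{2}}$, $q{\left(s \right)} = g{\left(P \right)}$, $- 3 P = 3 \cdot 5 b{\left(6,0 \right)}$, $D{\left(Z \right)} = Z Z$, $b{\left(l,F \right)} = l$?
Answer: $-30 - \sqrt{2602} \approx -81.01$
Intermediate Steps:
$D{\left(Z \right)} = Z^{2}$
$P = -30$ ($P = - \frac{3 \cdot 5 \cdot 6}{3} = - \frac{15 \cdot 6}{3} = \left(- \frac{1}{3}\right) 90 = -30$)
$q{\left(s \right)} = -30$
$n{\left(r,H \right)} = \sqrt{H^{2} + r^{2}}$
$q{\left(1 \right)} - n{\left(D{\left(1 \right)},-51 \right)} = -30 - \sqrt{\left(-51\right)^{2} + \left(1^{2}\right)^{2}} = -30 - \sqrt{2601 + 1^{2}} = -30 - \sqrt{2601 + 1} = -30 - \sqrt{2602}$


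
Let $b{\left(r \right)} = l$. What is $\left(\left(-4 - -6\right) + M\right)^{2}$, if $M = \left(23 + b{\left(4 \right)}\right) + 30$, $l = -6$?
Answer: $2401$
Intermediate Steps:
$b{\left(r \right)} = -6$
$M = 47$ ($M = \left(23 - 6\right) + 30 = 17 + 30 = 47$)
$\left(\left(-4 - -6\right) + M\right)^{2} = \left(\left(-4 - -6\right) + 47\right)^{2} = \left(\left(-4 + 6\right) + 47\right)^{2} = \left(2 + 47\right)^{2} = 49^{2} = 2401$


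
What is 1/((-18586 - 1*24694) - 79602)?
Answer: -1/122882 ≈ -8.1379e-6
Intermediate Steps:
1/((-18586 - 1*24694) - 79602) = 1/((-18586 - 24694) - 79602) = 1/(-43280 - 79602) = 1/(-122882) = -1/122882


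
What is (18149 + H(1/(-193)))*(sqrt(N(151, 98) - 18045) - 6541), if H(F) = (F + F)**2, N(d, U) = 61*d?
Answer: -4421925998805/37249 + 676032105*I*sqrt(8834)/37249 ≈ -1.1871e+8 + 1.7058e+6*I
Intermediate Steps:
H(F) = 4*F**2 (H(F) = (2*F)**2 = 4*F**2)
(18149 + H(1/(-193)))*(sqrt(N(151, 98) - 18045) - 6541) = (18149 + 4*(1/(-193))**2)*(sqrt(61*151 - 18045) - 6541) = (18149 + 4*(-1/193)**2)*(sqrt(9211 - 18045) - 6541) = (18149 + 4*(1/37249))*(sqrt(-8834) - 6541) = (18149 + 4/37249)*(I*sqrt(8834) - 6541) = 676032105*(-6541 + I*sqrt(8834))/37249 = -4421925998805/37249 + 676032105*I*sqrt(8834)/37249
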